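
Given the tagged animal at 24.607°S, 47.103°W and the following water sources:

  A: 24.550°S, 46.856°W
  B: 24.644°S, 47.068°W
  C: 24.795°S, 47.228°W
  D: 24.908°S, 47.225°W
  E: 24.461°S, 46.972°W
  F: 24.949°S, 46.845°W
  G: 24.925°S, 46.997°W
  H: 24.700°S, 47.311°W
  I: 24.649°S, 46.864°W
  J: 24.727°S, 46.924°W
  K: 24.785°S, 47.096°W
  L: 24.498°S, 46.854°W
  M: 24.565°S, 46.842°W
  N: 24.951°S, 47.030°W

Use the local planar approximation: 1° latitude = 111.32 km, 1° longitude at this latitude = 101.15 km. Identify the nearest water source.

Distances from 24.607°S, 47.103°W:
A: √((0.057·111.32)² + (0.247·101.15)²) = √(40.26207 + 624.20275) = 25.777 km
B: √((-0.037·111.32)² + (0.035·101.15)²) = √(16.96484 + 12.53337) = 5.431 km
C: √((-0.188·111.32)² + (-0.125·101.15)²) = √(437.98788 + 159.86441) = 24.451 km
D: √((-0.301·111.32)² + (-0.122·101.15)²) = √(1122.74049 + 152.28300) = 35.707 km
E: √((0.146·111.32)² + (0.131·101.15)²) = √(264.15091 + 175.57973) = 20.970 km
F: √((-0.342·111.32)² + (0.258·101.15)²) = √(1449.43454 + 681.03775) = 46.157 km
G: √((-0.318·111.32)² + (0.106·101.15)²) = √(1253.14301 + 114.95914) = 36.988 km
H: √((-0.093·111.32)² + (-0.208·101.15)²) = √(107.17964 + 442.64794) = 23.448 km
I: √((-0.042·111.32)² + (0.239·101.15)²) = √(21.85974 + 584.42337) = 24.623 km
J: √((-0.120·111.32)² + (0.179·101.15)²) = √(178.44685 + 327.82180) = 22.500 km
K: √((-0.178·111.32)² + (0.007·101.15)²) = √(392.63264 + 0.50133) = 19.828 km
L: √((0.109·111.32)² + (0.249·101.15)²) = √(147.23104 + 634.35223) = 27.957 km
M: √((0.042·111.32)² + (0.261·101.15)²) = √(21.85974 + 696.96792) = 26.811 km
N: √((-0.344·111.32)² + (0.073·101.15)²) = √(1466.43656 + 54.52272) = 38.999 km
Minimum: B at 5.431 km.

B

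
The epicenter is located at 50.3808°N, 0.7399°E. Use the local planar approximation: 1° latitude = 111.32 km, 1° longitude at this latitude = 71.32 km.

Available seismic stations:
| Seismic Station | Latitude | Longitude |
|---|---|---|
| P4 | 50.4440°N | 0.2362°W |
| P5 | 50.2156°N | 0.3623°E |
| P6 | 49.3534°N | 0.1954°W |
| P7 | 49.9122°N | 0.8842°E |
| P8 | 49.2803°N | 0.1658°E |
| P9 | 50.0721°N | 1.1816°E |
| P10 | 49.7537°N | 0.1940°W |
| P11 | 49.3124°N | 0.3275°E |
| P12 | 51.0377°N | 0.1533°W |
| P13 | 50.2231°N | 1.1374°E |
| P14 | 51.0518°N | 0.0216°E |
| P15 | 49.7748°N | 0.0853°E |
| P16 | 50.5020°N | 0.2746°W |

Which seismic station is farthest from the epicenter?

Distances from 50.3808°N, 0.7399°E:
P4: √((0.0632·111.32)² + (-0.9761·71.32)²) = √(49.497191 + 4846.311157) = 69.9701 km
P5: √((-0.1652·111.32)² + (-0.3776·71.32)²) = √(338.194454 + 725.248168) = 32.6105 km
P6: √((-1.0274·111.32)² + (-0.9353·71.32)²) = √(13080.535328 + 4449.636538) = 132.4016 km
P7: √((-0.4686·111.32)² + (0.1443·71.32)²) = √(2721.140485 + 105.914478) = 53.1701 km
P8: √((-1.1005·111.32)² + (-0.5741·71.32)²) = √(15008.126759 + 1676.477630) = 129.1689 km
P9: √((-0.3087·111.32)² + (0.4417·71.32)²) = √(1180.917761 + 992.378776) = 46.6186 km
P10: √((-0.6271·111.32)² + (-0.9339·71.32)²) = √(4873.264648 + 4436.325667) = 96.4862 km
P11: √((-1.0684·111.32)² + (-0.4124·71.32)²) = √(14145.364862 + 865.087391) = 122.5172 km
P12: √((0.6569·111.32)² + (-0.8932·71.32)²) = √(5347.427671 + 4058.075267) = 96.9820 km
P13: √((-0.1577·111.32)² + (0.3975·71.32)²) = √(308.183783 + 803.705490) = 33.3450 km
P14: √((0.6710·111.32)² + (-0.7183·71.32)²) = √(5579.450586 + 2624.426424) = 90.5753 km
P15: √((-0.6060·111.32)² + (-0.6546·71.32)²) = √(4550.840806 + 2179.589319) = 82.0392 km
P16: √((0.1212·111.32)² + (-1.0145·71.32)²) = √(182.033632 + 5235.121575) = 73.6013 km
Maximum: P6 at 132.4016 km.

P6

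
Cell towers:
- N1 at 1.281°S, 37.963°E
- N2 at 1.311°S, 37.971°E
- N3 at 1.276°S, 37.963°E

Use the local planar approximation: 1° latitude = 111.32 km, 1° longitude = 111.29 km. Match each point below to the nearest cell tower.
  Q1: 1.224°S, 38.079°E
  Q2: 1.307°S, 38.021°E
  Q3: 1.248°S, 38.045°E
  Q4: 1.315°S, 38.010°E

Q1→N3; Q2→N2; Q3→N3; Q4→N2

Q1 at 1.224°S, 38.079°E:
  N1: 14.385 km
  N2: 15.436 km
  N3: 14.148 km
  → nearest: N3 (14.148 km)
Q2 at 1.307°S, 38.021°E:
  N1: 7.074 km
  N2: 5.582 km
  N3: 7.319 km
  → nearest: N2 (5.582 km)
Q3 at 1.248°S, 38.045°E:
  N1: 9.837 km
  N2: 10.817 km
  N3: 9.643 km
  → nearest: N3 (9.643 km)
Q4 at 1.315°S, 38.010°E:
  N1: 6.456 km
  N2: 4.363 km
  N3: 6.798 km
  → nearest: N2 (4.363 km)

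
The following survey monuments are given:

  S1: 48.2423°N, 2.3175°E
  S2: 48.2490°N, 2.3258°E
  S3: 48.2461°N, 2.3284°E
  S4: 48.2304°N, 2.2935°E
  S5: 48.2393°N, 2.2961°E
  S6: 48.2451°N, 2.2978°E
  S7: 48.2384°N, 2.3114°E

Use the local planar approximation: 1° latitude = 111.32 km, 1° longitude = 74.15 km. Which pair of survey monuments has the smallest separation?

Pairwise distances:
S1–S2: 0.9670 km
S1–S3: 0.9122 km
S1–S4: 2.2185 km
S1–S5: 1.6216 km
S1–S6: 1.4936 km
S1–S7: 0.6270 km
S2–S3: 0.3760 km
S2–S4: 3.1660 km
S2–S5: 2.4527 km
S2–S6: 2.1211 km
S2–S7: 1.5914 km
S3–S4: 3.1227 km
S3–S5: 2.5118 km
S3–S6: 2.2717 km
S3–S7: 1.5244 km
S4–S5: 1.0093 km
S4–S6: 1.6672 km
S4–S7: 1.5984 km
S5–S6: 0.6578 km
S5–S7: 1.1389 km
S6–S7: 1.2543 km
Closest pair: S2–S3 at 0.3760 km.

S2 and S3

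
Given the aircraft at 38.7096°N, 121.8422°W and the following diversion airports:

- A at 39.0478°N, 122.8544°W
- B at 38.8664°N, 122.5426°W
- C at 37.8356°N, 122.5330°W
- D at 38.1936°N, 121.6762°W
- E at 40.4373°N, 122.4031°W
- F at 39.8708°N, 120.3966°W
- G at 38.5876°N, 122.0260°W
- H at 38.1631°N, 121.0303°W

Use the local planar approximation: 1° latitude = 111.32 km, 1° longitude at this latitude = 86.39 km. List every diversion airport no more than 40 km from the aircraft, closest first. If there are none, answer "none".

G

Distances from 38.7096°N, 121.8422°W:
A: 95.2043 km
B: 62.9749 km
C: 114.1383 km
D: 59.2042 km
E: 198.3378 km
F: 179.7380 km
G: 20.8943 km
H: 92.8477 km
Threshold 40 km: G (20.8943 km) is within range.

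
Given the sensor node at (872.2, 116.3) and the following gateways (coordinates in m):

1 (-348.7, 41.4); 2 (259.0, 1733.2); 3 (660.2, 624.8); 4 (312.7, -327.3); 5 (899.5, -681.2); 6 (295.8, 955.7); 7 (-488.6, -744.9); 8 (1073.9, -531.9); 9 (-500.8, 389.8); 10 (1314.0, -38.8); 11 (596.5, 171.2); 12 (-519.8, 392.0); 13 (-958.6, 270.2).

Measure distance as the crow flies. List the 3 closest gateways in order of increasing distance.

Distances from (872.2, 116.3):
1: √((-1220.9)² + (-74.9)²) = √(1490596.810 + 5610.010) = 1223.2 m
2: √((-613.2)² + (1616.9)²) = √(376014.240 + 2614365.610) = 1729.3 m
3: √((-212.0)² + (508.5)²) = √(44944.000 + 258572.250) = 550.9 m
4: √((-559.5)² + (-443.6)²) = √(313040.250 + 196780.960) = 714.0 m
5: √((27.3)² + (-797.5)²) = √(745.290 + 636006.250) = 798.0 m
6: √((-576.4)² + (839.4)²) = √(332236.960 + 704592.360) = 1018.2 m
7: √((-1360.8)² + (-861.2)²) = √(1851776.640 + 741665.440) = 1610.4 m
8: √((201.7)² + (-648.2)²) = √(40682.890 + 420163.240) = 678.9 m
9: √((-1373.0)² + (273.5)²) = √(1885129.000 + 74802.250) = 1400.0 m
10: √((441.8)² + (-155.1)²) = √(195187.240 + 24056.010) = 468.2 m
11: √((-275.7)² + (54.9)²) = √(76010.490 + 3014.010) = 281.1 m
12: √((-1392.0)² + (275.7)²) = √(1937664.000 + 76010.490) = 1419.0 m
13: √((-1830.8)² + (153.9)²) = √(3351828.640 + 23685.210) = 1837.3 m
Sorted: 11 (281.1 m) < 10 (468.2 m) < 3 (550.9 m) < 8 (678.9 m) < 4 (714.0 m) < …

11, 10, 3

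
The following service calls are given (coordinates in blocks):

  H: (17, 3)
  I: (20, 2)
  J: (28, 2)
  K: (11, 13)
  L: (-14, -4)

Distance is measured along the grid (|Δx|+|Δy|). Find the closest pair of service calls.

Pairwise distances:
H–I: 4 blocks
H–J: 12 blocks
H–K: 16 blocks
H–L: 38 blocks
I–J: 8 blocks
I–K: 20 blocks
I–L: 40 blocks
J–K: 28 blocks
J–L: 48 blocks
K–L: 42 blocks
Closest pair: H–I at 4 blocks.

H and I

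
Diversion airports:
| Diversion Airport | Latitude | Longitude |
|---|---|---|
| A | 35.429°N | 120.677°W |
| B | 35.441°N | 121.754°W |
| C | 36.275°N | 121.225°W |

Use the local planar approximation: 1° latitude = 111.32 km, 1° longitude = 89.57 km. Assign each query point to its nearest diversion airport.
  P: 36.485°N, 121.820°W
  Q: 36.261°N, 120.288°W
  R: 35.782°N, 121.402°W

P→C; Q→C; R→B

P at 36.485°N, 121.820°W:
  A: 155.885 km
  B: 116.368 km
  C: 58.196 km
  → nearest: C (58.196 km)
Q at 36.261°N, 120.288°W:
  A: 98.955 km
  B: 159.921 km
  C: 83.942 km
  → nearest: C (83.942 km)
R at 35.782°N, 121.402°W:
  A: 75.902 km
  B: 49.346 km
  C: 57.125 km
  → nearest: B (49.346 km)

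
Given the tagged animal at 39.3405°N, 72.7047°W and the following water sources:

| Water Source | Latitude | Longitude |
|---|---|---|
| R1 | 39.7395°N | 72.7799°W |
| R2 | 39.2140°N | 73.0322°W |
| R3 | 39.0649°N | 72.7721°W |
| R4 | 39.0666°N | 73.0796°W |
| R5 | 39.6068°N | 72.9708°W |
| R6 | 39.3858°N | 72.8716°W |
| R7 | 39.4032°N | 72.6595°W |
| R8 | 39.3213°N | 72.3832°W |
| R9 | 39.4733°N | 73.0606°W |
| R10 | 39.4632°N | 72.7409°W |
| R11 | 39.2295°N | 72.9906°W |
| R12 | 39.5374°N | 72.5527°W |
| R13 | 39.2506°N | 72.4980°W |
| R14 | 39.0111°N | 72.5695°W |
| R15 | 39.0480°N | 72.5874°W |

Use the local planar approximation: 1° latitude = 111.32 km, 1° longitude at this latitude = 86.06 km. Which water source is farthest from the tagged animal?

Distances from 39.3405°N, 72.7047°W:
R1: √((0.3990·111.32)² + (-0.0752·86.06)²) = √(1972.841462 + 41.883056) = 44.8857 km
R2: √((-0.1265·111.32)² + (-0.3275·86.06)²) = √(198.302161 + 794.374496) = 31.5068 km
R3: √((-0.2756·111.32)² + (-0.0674·86.06)²) = √(941.249637 + 33.645151) = 31.2233 km
R4: √((-0.2739·111.32)² + (-0.3749·86.06)²) = √(929.673517 + 1040.958856) = 44.3918 km
R5: √((0.2663·111.32)² + (-0.2661·86.06)²) = √(878.797329 + 524.435923) = 37.4598 km
R6: √((0.0453·111.32)² + (-0.1669·86.06)²) = √(25.429791 + 206.307662) = 15.2229 km
R7: √((0.0627·111.32)² + (0.0452·86.06)²) = √(48.717105 + 15.131415) = 7.9905 km
R8: √((-0.0192·111.32)² + (0.3215·86.06)²) = √(4.568239 + 765.534272) = 27.7507 km
R9: √((0.1328·111.32)² + (-0.3559·86.06)²) = √(218.545841 + 938.120572) = 34.0098 km
R10: √((0.1227·111.32)² + (-0.0362·86.06)²) = √(186.567298 + 9.705543) = 14.0097 km
R11: √((-0.1110·111.32)² + (-0.2859·86.06)²) = √(152.683587 + 605.384078) = 27.5330 km
R12: √((0.1969·111.32)² + (0.1520·86.06)²) = √(480.438528 + 171.115700) = 25.5256 km
R13: √((-0.0899·111.32)² + (0.2067·86.06)²) = √(100.153419 + 316.434361) = 20.4105 km
R14: √((-0.3294·111.32)² + (0.1352·86.06)²) = √(1344.601480 + 135.380485) = 38.4705 km
R15: √((-0.2925·111.32)² + (0.1173·86.06)²) = √(1060.225233 + 101.905754) = 34.0900 km
Maximum: R1 at 44.8857 km.

R1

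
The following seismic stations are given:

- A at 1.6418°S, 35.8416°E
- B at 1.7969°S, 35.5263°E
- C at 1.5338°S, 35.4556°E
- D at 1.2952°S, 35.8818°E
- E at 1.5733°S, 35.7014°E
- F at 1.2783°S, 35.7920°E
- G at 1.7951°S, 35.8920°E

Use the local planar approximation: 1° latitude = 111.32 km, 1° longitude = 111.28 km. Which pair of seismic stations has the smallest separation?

D and F

Pairwise distances:
A–B: 39.1047 km
A–C: 44.6049 km
A–D: 38.8420 km
A–E: 17.3653 km
A–F: 40.8395 km
A–G: 17.9633 km
B–C: 30.3266 km
B–D: 68.4407 km
B–E: 31.6108 km
B–F: 64.8616 km
B–G: 40.6956 km
C–D: 54.3586 km
C–E: 27.7038 km
C–F: 47.0139 km
C–G: 56.6077 km
D–E: 36.8972 km
D–F: 10.1685 km
D–G: 55.6604 km
E–F: 34.3522 km
E–G: 32.5499 km
F–G: 58.5965 km
Closest pair: D–F at 10.1685 km.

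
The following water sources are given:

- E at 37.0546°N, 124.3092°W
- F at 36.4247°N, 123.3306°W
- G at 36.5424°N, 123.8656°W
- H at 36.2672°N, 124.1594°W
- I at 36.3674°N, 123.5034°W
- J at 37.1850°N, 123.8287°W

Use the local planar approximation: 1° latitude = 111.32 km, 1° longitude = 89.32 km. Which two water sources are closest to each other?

Pairwise distances:
E–F: 112.0586 km
E–G: 69.4334 km
E–H: 88.6687 km
E–I: 105.0351 km
E–J: 45.3067 km
F–G: 49.5499 km
F–H: 76.0763 km
F–I: 16.7006 km
F–J: 95.6177 km
G–H: 40.3382 km
G–I: 37.7643 km
G–J: 71.6101 km
H–I: 59.6462 km
H–J: 106.3537 km
I–J: 95.5406 km
Closest pair: F–I at 16.7006 km.

F and I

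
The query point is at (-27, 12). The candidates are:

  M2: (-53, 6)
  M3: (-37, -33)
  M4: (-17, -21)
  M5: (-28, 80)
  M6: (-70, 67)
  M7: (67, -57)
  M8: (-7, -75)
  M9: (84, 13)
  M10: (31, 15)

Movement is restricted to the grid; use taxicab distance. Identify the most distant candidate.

Distances from (-27, 12):
M2: |-26| + |-6| = 26 + 6 = 32
M3: |-10| + |-45| = 10 + 45 = 55
M4: |10| + |-33| = 10 + 33 = 43
M5: |-1| + |68| = 1 + 68 = 69
M6: |-43| + |55| = 43 + 55 = 98
M7: |94| + |-69| = 94 + 69 = 163
M8: |20| + |-87| = 20 + 87 = 107
M9: |111| + |1| = 111 + 1 = 112
M10: |58| + |3| = 58 + 3 = 61
Maximum: M7 at 163.

M7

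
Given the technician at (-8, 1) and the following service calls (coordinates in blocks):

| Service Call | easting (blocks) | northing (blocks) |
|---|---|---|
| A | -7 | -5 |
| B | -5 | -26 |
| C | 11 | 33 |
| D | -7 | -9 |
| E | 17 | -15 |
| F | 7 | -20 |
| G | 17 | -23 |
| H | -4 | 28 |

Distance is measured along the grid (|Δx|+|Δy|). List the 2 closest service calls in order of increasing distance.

Distances from (-8, 1):
A: 7 blocks
B: 30 blocks
C: 51 blocks
D: 11 blocks
E: 41 blocks
F: 36 blocks
G: 49 blocks
H: 31 blocks
Sorted: A (7 blocks) < D (11 blocks) < B (30 blocks) < H (31 blocks) < …

A, D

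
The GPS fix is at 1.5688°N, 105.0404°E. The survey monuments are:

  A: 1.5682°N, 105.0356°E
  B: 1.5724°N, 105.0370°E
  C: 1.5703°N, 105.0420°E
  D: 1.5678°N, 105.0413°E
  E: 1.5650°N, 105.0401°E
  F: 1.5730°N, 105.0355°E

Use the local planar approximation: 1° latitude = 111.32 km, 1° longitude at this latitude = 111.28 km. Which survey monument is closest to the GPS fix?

Distances from 1.5688°N, 105.0404°E:
A: √((-0.0006·111.32)² + (-0.0048·111.28)²) = √(0.004461 + 0.285310) = 0.5383 km
B: √((0.0036·111.32)² + (-0.0034·111.28)²) = √(0.160602 + 0.143150) = 0.5511 km
C: √((0.0015·111.32)² + (0.0016·111.28)²) = √(0.027882 + 0.031701) = 0.2441 km
D: √((-0.0010·111.32)² + (0.0009·111.28)²) = √(0.012392 + 0.010030) = 0.1497 km
E: √((-0.0038·111.32)² + (-0.0003·111.28)²) = √(0.178943 + 0.001114) = 0.4243 km
F: √((0.0042·111.32)² + (-0.0049·111.28)²) = √(0.218597 + 0.297322) = 0.7183 km
Minimum: D at 0.1497 km.

D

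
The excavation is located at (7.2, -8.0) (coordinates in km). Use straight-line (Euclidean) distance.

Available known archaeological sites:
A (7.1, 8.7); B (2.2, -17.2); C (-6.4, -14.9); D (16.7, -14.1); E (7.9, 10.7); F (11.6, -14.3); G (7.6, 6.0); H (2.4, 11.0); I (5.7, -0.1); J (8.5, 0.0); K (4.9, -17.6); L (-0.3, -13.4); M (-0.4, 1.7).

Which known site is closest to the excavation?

F

Distances from (7.2, -8.0):
A: √((-0.1)² + (16.7)²) = √(0.010 + 278.890) = 16.7 km
B: √((-5.0)² + (-9.2)²) = √(25.000 + 84.640) = 10.5 km
C: √((-13.6)² + (-6.9)²) = √(184.960 + 47.610) = 15.3 km
D: √((9.5)² + (-6.1)²) = √(90.250 + 37.210) = 11.3 km
E: √((0.7)² + (18.7)²) = √(0.490 + 349.690) = 18.7 km
F: √((4.4)² + (-6.3)²) = √(19.360 + 39.690) = 7.7 km
G: √((0.4)² + (14.0)²) = √(0.160 + 196.000) = 14.0 km
H: √((-4.8)² + (19.0)²) = √(23.040 + 361.000) = 19.6 km
I: √((-1.5)² + (7.9)²) = √(2.250 + 62.410) = 8.0 km
J: √((1.3)² + (8.0)²) = √(1.690 + 64.000) = 8.1 km
K: √((-2.3)² + (-9.6)²) = √(5.290 + 92.160) = 9.9 km
L: √((-7.5)² + (-5.4)²) = √(56.250 + 29.160) = 9.2 km
M: √((-7.6)² + (9.7)²) = √(57.760 + 94.090) = 12.3 km
Minimum: F at 7.7 km.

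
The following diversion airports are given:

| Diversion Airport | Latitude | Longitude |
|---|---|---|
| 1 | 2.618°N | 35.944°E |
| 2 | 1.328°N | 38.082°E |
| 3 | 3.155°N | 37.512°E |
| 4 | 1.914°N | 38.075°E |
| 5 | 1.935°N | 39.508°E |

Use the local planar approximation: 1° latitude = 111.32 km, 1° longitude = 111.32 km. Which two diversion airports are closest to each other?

2 and 4

Pairwise distances:
1–2: 277.969 km
1–3: 184.502 km
1–4: 249.833 km
1–5: 403.964 km
2–3: 213.050 km
2–4: 65.238 km
2–5: 172.525 km
3–4: 151.700 km
3–5: 260.413 km
4–5: 159.539 km
Closest pair: 2–4 at 65.238 km.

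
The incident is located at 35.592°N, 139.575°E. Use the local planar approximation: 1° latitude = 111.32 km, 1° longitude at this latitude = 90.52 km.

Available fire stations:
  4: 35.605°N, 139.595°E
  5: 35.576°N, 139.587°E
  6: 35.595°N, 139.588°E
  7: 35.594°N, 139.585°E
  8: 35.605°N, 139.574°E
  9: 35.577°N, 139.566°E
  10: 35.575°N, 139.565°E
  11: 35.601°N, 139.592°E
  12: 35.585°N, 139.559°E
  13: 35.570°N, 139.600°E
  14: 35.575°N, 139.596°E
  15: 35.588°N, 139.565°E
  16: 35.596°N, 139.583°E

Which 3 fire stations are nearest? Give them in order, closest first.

16, 7, 15

Distances from 35.592°N, 139.575°E:
4: √((0.013·111.32)² + (0.020·90.52)²) = √(2.09427 + 3.27755) = 2.318 km
5: √((-0.016·111.32)² + (0.012·90.52)²) = √(3.17239 + 1.17992) = 2.086 km
6: √((0.003·111.32)² + (0.013·90.52)²) = √(0.11153 + 1.38476) = 1.223 km
7: √((0.002·111.32)² + (0.010·90.52)²) = √(0.04957 + 0.81939) = 0.932 km
8: √((0.013·111.32)² + (-0.001·90.52)²) = √(2.09427 + 0.00819) = 1.450 km
9: √((-0.015·111.32)² + (-0.009·90.52)²) = √(2.78823 + 0.66370) = 1.858 km
10: √((-0.017·111.32)² + (-0.010·90.52)²) = √(3.58133 + 0.81939) = 2.098 km
11: √((0.009·111.32)² + (0.017·90.52)²) = √(1.00376 + 2.36803) = 1.836 km
12: √((-0.007·111.32)² + (-0.016·90.52)²) = √(0.60721 + 2.09763) = 1.645 km
13: √((-0.022·111.32)² + (0.025·90.52)²) = √(5.99780 + 5.12117) = 3.335 km
14: √((-0.017·111.32)² + (0.021·90.52)²) = √(3.58133 + 3.61350) = 2.682 km
15: √((-0.004·111.32)² + (-0.010·90.52)²) = √(0.19827 + 0.81939) = 1.009 km
16: √((0.004·111.32)² + (0.008·90.52)²) = √(0.19827 + 0.52441) = 0.850 km
Sorted: 16 (0.850 km) < 7 (0.932 km) < 15 (1.009 km) < 6 (1.223 km) < 8 (1.450 km) < …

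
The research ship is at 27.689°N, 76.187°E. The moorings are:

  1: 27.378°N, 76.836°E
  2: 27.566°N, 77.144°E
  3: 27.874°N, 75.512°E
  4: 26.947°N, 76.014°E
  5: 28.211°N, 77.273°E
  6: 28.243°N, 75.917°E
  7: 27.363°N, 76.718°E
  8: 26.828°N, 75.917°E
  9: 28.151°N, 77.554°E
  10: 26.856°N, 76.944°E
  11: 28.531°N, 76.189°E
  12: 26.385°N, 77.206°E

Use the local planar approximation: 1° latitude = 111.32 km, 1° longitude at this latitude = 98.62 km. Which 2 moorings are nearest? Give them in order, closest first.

7, 6

Distances from 27.689°N, 76.187°E:
1: √((-0.311·111.32)² + (0.649·98.62)²) = √(1198.58041 + 4096.56066) = 72.768 km
2: √((-0.123·111.32)² + (0.957·98.62)²) = √(187.48072 + 8907.45982) = 95.367 km
3: √((0.185·111.32)² + (-0.675·98.62)²) = √(424.12107 + 4431.36519) = 69.681 km
4: √((-0.742·111.32)² + (-0.173·98.62)²) = √(6822.66749 + 291.08659) = 84.343 km
5: √((0.522·111.32)² + (1.086·98.62)²) = √(3376.66053 + 11470.69275) = 121.850 km
6: √((0.554·111.32)² + (-0.270·98.62)²) = √(3803.34678 + 709.01843) = 67.174 km
7: √((-0.326·111.32)² + (0.531·98.62)²) = √(1316.98733 + 2742.32573) = 63.713 km
8: √((-0.861·111.32)² + (-0.270·98.62)²) = √(9186.55540 + 709.01843) = 99.476 km
9: √((0.462·111.32)² + (1.367·98.62)²) = √(2645.02844 + 18174.69057) = 144.290 km
10: √((-0.833·111.32)² + (0.757·98.62)²) = √(8598.77130 + 5573.41979) = 119.047 km
11: √((0.842·111.32)² + (0.002·98.62)²) = √(8785.58284 + 0.03890) = 93.732 km
12: √((-1.304·111.32)² + (1.019·98.62)²) = √(21071.79721 + 10098.99982) = 176.553 km
Sorted: 7 (63.713 km) < 6 (67.174 km) < 3 (69.681 km) < 1 (72.768 km) < …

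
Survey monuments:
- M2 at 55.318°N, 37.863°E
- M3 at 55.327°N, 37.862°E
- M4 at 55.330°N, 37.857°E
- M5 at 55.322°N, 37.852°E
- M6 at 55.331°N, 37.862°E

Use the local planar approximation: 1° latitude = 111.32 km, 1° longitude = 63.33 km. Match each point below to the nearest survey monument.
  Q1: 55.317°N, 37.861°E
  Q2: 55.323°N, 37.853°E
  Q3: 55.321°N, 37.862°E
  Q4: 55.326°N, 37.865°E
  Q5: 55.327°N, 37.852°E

Q1 at 55.317°N, 37.861°E:
  M2: 0.169 km
  M3: 1.115 km
  M4: 1.469 km
  M5: 0.797 km
  M6: 1.560 km
  → nearest: M2 (0.169 km)
Q2 at 55.323°N, 37.853°E:
  M2: 0.843 km
  M3: 0.723 km
  M4: 0.819 km
  M5: 0.128 km
  M6: 1.057 km
  → nearest: M5 (0.128 km)
Q3 at 55.321°N, 37.862°E:
  M2: 0.340 km
  M3: 0.668 km
  M4: 1.051 km
  M5: 0.643 km
  M6: 1.113 km
  → nearest: M2 (0.340 km)
Q4 at 55.326°N, 37.865°E:
  M2: 0.900 km
  M3: 0.220 km
  M4: 0.675 km
  M5: 0.936 km
  M6: 0.588 km
  → nearest: M3 (0.220 km)
Q5 at 55.327°N, 37.852°E:
  M2: 1.220 km
  M3: 0.633 km
  M4: 0.460 km
  M5: 0.557 km
  M6: 0.774 km
  → nearest: M4 (0.460 km)

Q1→M2; Q2→M5; Q3→M2; Q4→M3; Q5→M4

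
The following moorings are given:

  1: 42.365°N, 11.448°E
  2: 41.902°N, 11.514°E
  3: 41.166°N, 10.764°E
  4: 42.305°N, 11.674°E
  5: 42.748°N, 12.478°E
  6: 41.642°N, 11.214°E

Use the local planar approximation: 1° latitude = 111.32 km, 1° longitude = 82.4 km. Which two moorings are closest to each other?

Pairwise distances:
1–2: √((-0.463·111.32)² + (0.066·82.4)²) = √(2656.49117 + 29.57619) = 51.827 km
1–3: √((-1.199·111.32)² + (-0.684·82.4)²) = √(17814.95631 + 3176.62995) = 144.885 km
1–4: √((-0.060·111.32)² + (0.226·82.4)²) = √(44.61171 + 346.79378) = 19.784 km
1–5: √((0.383·111.32)² + (1.030·82.4)²) = √(1817.79098 + 7203.25638) = 94.979 km
1–6: √((-0.723·111.32)² + (-0.234·82.4)²) = √(6477.73220 + 371.78010) = 82.762 km
2–3: √((-0.736·111.32)² + (-0.750·82.4)²) = √(6712.77397 + 3819.24000) = 102.626 km
2–4: √((0.403·111.32)² + (0.160·82.4)²) = √(2012.59546 + 173.81786) = 46.759 km
2–5: √((0.846·111.32)² + (0.964·82.4)²) = √(8869.25459 + 6309.69681) = 123.203 km
2–6: √((-0.260·111.32)² + (-0.300·82.4)²) = √(837.70883 + 611.07840) = 38.063 km
3–4: √((1.139·111.32)² + (0.910·82.4)²) = √(16076.58657 + 5622.60026) = 147.306 km
3–5: √((1.582·111.32)² + (1.714·82.4)²) = √(31014.11220 + 19946.92977) = 225.746 km
3–6: √((0.476·111.32)² + (0.450·82.4)²) = √(2807.76206 + 1374.92640) = 64.674 km
4–5: √((0.443·111.32)² + (0.804·82.4)²) = √(2431.94555 + 4389.00950) = 82.589 km
4–6: √((-0.663·111.32)² + (-0.460·82.4)²) = √(5447.20164 + 1436.71322) = 82.969 km
5–6: √((-1.106·111.32)² + (-1.264·82.4)²) = √(15158.51470 + 10847.97239) = 161.265 km
Closest pair: 1–4 at 19.784 km.

1 and 4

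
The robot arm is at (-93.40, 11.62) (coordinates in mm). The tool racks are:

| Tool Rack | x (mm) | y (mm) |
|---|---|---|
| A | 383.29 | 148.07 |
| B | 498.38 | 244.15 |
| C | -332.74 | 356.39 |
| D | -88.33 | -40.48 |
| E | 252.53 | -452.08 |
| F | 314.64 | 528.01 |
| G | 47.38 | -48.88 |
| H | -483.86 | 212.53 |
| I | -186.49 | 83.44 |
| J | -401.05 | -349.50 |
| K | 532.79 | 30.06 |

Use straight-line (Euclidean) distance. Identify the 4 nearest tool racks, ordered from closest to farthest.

Distances from (-93.40, 11.62):
A: 495.83 mm
B: 635.83 mm
C: 419.70 mm
D: 52.35 mm
E: 578.52 mm
F: 658.15 mm
G: 153.23 mm
H: 439.12 mm
I: 117.57 mm
J: 474.40 mm
K: 626.46 mm
Sorted: D (52.35 mm) < I (117.57 mm) < G (153.23 mm) < C (419.70 mm) < H (439.12 mm) < J (474.40 mm) < …

D, I, G, C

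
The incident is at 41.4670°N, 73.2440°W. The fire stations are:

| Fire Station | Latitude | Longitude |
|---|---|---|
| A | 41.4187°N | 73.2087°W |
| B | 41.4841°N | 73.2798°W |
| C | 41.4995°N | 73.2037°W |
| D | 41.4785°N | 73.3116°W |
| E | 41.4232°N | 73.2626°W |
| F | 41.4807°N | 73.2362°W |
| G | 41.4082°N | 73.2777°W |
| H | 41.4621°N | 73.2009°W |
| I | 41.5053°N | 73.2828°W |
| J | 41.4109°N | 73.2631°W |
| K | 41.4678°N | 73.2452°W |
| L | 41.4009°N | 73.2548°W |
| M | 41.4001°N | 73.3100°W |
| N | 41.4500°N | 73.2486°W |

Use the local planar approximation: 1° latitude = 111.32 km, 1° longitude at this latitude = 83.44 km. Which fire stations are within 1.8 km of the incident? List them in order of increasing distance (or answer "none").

K, F

Distances from 41.4670°N, 73.2440°W:
A: √((-0.0483·111.32)² + (0.0353·83.44)²) = √(28.909505 + 8.675570) = 6.1307 km
B: √((0.0171·111.32)² + (-0.0358·83.44)²) = √(3.623586 + 8.923077) = 3.5421 km
C: √((0.0325·111.32)² + (0.0403·83.44)²) = √(13.089200 + 11.307294) = 4.9393 km
D: √((0.0115·111.32)² + (-0.0676·83.44)²) = √(1.638861 + 31.815737) = 5.7840 km
E: √((-0.0438·111.32)² + (-0.0186·83.44)²) = √(23.773582 + 2.408654) = 5.1169 km
F: √((0.0137·111.32)² + (0.0078·83.44)²) = √(2.325881 + 0.423582) = 1.6582 km
G: √((-0.0588·111.32)² + (-0.0337·83.44)²) = √(42.845089 + 7.906939) = 7.1240 km
H: √((-0.0049·111.32)² + (0.0431·83.44)²) = √(0.297535 + 12.933115) = 3.6374 km
I: √((0.0383·111.32)² + (-0.0388·83.44)²) = √(18.177910 + 10.481225) = 5.3534 km
J: √((-0.0561·111.32)² + (-0.0191·83.44)²) = √(39.000674 + 2.539892) = 6.4452 km
K: √((0.0008·111.32)² + (-0.0012·83.44)²) = √(0.007931 + 0.010026) = 0.1340 km
L: √((-0.0661·111.32)² + (-0.0108·83.44)²) = √(54.143872 + 0.812075) = 7.4132 km
M: √((-0.0669·111.32)² + (-0.0660·83.44)²) = √(55.462396 + 30.327490) = 9.2623 km
N: √((-0.0170·111.32)² + (-0.0046·83.44)²) = √(3.581329 + 0.147321) = 1.9310 km
Threshold 1.8 km: K (0.1340 km), F (1.6582 km) are within range.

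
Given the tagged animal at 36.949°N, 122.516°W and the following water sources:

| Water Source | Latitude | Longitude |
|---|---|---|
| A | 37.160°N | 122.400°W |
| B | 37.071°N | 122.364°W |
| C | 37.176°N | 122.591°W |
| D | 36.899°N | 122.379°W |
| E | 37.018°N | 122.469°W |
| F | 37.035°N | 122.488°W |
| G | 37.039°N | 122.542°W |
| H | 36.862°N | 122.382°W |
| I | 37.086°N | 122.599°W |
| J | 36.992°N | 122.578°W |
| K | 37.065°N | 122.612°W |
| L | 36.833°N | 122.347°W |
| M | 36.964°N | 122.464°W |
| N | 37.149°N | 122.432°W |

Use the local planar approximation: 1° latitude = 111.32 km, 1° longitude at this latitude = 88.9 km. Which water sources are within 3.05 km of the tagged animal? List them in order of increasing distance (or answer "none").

none

Distances from 36.949°N, 122.516°W:
A: 25.653 km
B: 19.158 km
C: 26.134 km
D: 13.391 km
E: 8.744 km
F: 9.892 km
G: 10.282 km
H: 15.353 km
I: 16.942 km
J: 7.300 km
K: 15.479 km
L: 19.811 km
M: 4.915 km
N: 23.483 km
Threshold 3.05 km: none within range.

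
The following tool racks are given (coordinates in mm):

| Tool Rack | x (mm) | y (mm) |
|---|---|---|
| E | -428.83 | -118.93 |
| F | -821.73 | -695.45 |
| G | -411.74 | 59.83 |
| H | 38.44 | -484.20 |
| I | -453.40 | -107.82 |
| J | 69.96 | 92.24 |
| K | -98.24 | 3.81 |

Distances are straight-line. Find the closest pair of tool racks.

Pairwise distances:
E–F: 697.67 mm
E–G: 179.58 mm
E–H: 593.10 mm
E–I: 26.97 mm
E–J: 541.65 mm
E–K: 352.64 mm
F–G: 859.38 mm
F–H: 885.73 mm
F–I: 693.52 mm
F–J: 1189.78 mm
F–K: 1006.18 mm
G–H: 706.14 mm
G–I: 172.75 mm
G–J: 482.79 mm
G–K: 318.47 mm
H–I: 619.33 mm
H–J: 577.30 mm
H–K: 506.79 mm
I–J: 560.29 mm
I–K: 372.29 mm
J–K: 190.03 mm
Closest pair: E–I at 26.97 mm.

E and I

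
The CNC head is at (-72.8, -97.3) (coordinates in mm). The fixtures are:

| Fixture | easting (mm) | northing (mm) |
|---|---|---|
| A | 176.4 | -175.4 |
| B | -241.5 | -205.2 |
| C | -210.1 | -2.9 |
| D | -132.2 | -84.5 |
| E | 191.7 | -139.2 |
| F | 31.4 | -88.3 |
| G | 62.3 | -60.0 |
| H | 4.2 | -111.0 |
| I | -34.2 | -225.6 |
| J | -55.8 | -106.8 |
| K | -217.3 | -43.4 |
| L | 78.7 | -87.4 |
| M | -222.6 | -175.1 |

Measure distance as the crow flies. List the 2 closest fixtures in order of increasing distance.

Distances from (-72.8, -97.3):
A: √((249.2)² + (-78.1)²) = √(62100.640 + 6099.610) = 261.2 mm
B: √((-168.7)² + (-107.9)²) = √(28459.690 + 11642.410) = 200.3 mm
C: √((-137.3)² + (94.4)²) = √(18851.290 + 8911.360) = 166.6 mm
D: √((-59.4)² + (12.8)²) = √(3528.360 + 163.840) = 60.8 mm
E: √((264.5)² + (-41.9)²) = √(69960.250 + 1755.610) = 267.8 mm
F: √((104.2)² + (9.0)²) = √(10857.640 + 81.000) = 104.6 mm
G: √((135.1)² + (37.3)²) = √(18252.010 + 1391.290) = 140.2 mm
H: √((77.0)² + (-13.7)²) = √(5929.000 + 187.690) = 78.2 mm
I: √((38.6)² + (-128.3)²) = √(1489.960 + 16460.890) = 134.0 mm
J: √((17.0)² + (-9.5)²) = √(289.000 + 90.250) = 19.5 mm
K: √((-144.5)² + (53.9)²) = √(20880.250 + 2905.210) = 154.2 mm
L: √((151.5)² + (9.9)²) = √(22952.250 + 98.010) = 151.8 mm
M: √((-149.8)² + (-77.8)²) = √(22440.040 + 6052.840) = 168.8 mm
Sorted: J (19.5 mm) < D (60.8 mm) < H (78.2 mm) < F (104.6 mm) < …

J, D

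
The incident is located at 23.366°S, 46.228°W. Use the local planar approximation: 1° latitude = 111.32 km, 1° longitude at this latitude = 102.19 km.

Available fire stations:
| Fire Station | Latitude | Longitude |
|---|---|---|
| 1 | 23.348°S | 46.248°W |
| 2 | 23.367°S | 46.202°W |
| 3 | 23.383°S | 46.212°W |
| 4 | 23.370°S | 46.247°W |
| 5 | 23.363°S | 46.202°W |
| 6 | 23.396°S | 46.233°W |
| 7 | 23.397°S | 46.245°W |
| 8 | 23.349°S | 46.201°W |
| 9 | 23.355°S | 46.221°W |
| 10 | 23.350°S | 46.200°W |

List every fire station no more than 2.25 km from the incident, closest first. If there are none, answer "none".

Distances from 23.366°S, 46.228°W:
1: 2.862 km
2: 2.659 km
3: 2.501 km
4: 1.992 km
5: 2.678 km
6: 3.378 km
7: 3.864 km
8: 3.346 km
9: 1.418 km
10: 3.370 km
Threshold 2.25 km: 9 (1.418 km), 4 (1.992 km) are within range.

9, 4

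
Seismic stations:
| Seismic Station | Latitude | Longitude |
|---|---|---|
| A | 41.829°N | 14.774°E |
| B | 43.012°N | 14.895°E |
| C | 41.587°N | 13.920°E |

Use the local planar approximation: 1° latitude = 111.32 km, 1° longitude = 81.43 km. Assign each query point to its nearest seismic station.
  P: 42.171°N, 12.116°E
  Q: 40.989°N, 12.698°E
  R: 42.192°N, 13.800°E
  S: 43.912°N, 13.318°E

P at 42.171°N, 12.116°E:
  A: √((-0.342·111.32)² + (2.658·81.43)²) = √(1449.43454 + 46846.68051) = 219.764 km
  B: √((0.841·111.32)² + (2.779·81.43)²) = √(8764.72687 + 51208.96086) = 244.895 km
  C: √((-0.584·111.32)² + (1.804·81.43)²) = √(4226.41452 + 21579.52774) = 160.642 km
  → nearest: C (160.642 km)
Q at 40.989°N, 12.698°E:
  A: √((0.840·111.32)² + (2.076·81.43)²) = √(8743.89568 + 28577.45621) = 193.187 km
  B: √((2.023·111.32)² + (2.197·81.43)²) = √(50715.20214 + 32005.82184) = 287.613 km
  C: √((0.598·111.32)² + (1.222·81.43)²) = √(4431.47969 + 9901.73460) = 119.721 km
  → nearest: C (119.721 km)
R at 42.192°N, 13.800°E:
  A: √((-0.363·111.32)² + (0.974·81.43)²) = √(1632.90021 + 6290.52342) = 89.014 km
  B: √((0.820·111.32)² + (1.095·81.43)²) = √(8332.47655 + 7950.54881) = 127.605 km
  C: √((-0.605·111.32)² + (0.120·81.43)²) = √(4535.83392 + 95.48417) = 68.054 km
  → nearest: C (68.054 km)
S at 43.912°N, 13.318°E:
  A: √((-2.083·111.32)² + (1.456·81.43)²) = √(53768.13035 + 14056.96681) = 260.433 km
  B: √((-0.900·111.32)² + (1.577·81.43)²) = √(10037.63534 + 16490.44048) = 162.874 km
  C: √((-2.325·111.32)² + (0.602·81.43)²) = √(66987.27476 + 2403.04472) = 263.420 km
  → nearest: B (162.874 km)

P→C; Q→C; R→C; S→B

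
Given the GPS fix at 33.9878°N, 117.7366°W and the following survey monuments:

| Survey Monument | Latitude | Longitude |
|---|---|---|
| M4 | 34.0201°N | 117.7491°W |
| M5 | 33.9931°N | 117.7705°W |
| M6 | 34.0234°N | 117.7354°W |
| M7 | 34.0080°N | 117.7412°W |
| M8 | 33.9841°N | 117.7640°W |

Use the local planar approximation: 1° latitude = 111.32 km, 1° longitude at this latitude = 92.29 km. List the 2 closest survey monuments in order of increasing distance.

Distances from 33.9878°N, 117.7366°W:
M4: √((0.0323·111.32)² + (-0.0125·92.29)²) = √(12.928598 + 1.330851) = 3.7762 km
M5: √((0.0053·111.32)² + (-0.0339·92.29)²) = √(0.348095 + 9.788332) = 3.1838 km
M6: √((0.0356·111.32)² + (0.0012·92.29)²) = √(15.705306 + 0.012265) = 3.9645 km
M7: √((0.0202·111.32)² + (-0.0046·92.29)²) = √(5.056490 + 0.180229) = 2.2884 km
M8: √((-0.0037·111.32)² + (-0.0274·92.29)²) = √(0.169648 + 6.394556) = 2.5621 km
Sorted: M7 (2.2884 km) < M8 (2.5621 km) < M5 (3.1838 km) < M4 (3.7762 km) < …

M7, M8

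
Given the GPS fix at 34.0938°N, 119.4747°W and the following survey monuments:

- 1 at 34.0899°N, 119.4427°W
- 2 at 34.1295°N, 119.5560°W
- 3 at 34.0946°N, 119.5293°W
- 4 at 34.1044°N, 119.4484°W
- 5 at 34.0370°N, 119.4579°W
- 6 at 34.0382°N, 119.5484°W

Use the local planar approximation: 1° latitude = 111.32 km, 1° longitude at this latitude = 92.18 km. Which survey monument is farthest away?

6

Distances from 34.0938°N, 119.4747°W:
1: √((-0.0039·111.32)² + (0.0320·92.18)²) = √(0.188484 + 8.701084) = 2.9815 km
2: √((0.0357·111.32)² + (-0.0813·92.18)²) = √(15.793662 + 56.163543) = 8.4828 km
3: √((0.0008·111.32)² + (-0.0546·92.18)²) = √(0.007931 + 25.331371) = 5.0338 km
4: √((0.0106·111.32)² + (0.0263·92.18)²) = √(1.392381 + 5.877395) = 2.6963 km
5: √((-0.0568·111.32)² + (0.0168·92.18)²) = √(39.980025 + 2.398236) = 6.5099 km
6: √((-0.0556·111.32)² + (-0.0737·92.18)²) = √(38.308573 + 46.153898) = 9.1903 km
Maximum: 6 at 9.1903 km.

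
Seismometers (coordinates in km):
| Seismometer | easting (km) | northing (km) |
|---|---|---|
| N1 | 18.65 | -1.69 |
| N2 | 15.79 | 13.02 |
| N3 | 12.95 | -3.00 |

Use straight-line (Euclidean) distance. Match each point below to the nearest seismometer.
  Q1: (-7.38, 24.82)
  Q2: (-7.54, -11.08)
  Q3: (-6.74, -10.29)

Q1→N2; Q2→N3; Q3→N3

Q1 at (-7.38, 24.82):
  N1: 37.15 km
  N2: 26.00 km
  N3: 34.46 km
  → nearest: N2 (26.00 km)
Q2 at (-7.54, -11.08):
  N1: 27.82 km
  N2: 33.54 km
  N3: 22.03 km
  → nearest: N3 (22.03 km)
Q3 at (-6.74, -10.29):
  N1: 26.81 km
  N2: 32.42 km
  N3: 21.00 km
  → nearest: N3 (21.00 km)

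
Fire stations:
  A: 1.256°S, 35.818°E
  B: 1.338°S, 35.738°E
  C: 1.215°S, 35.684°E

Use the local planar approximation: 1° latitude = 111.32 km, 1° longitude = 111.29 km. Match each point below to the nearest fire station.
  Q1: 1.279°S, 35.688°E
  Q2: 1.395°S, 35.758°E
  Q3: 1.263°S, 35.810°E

Q1→C; Q2→B; Q3→A

Q1 at 1.279°S, 35.688°E:
  A: 14.693 km
  B: 8.608 km
  C: 7.138 km
  → nearest: C (7.138 km)
Q2 at 1.395°S, 35.758°E:
  A: 16.853 km
  B: 6.724 km
  C: 21.664 km
  → nearest: B (6.724 km)
Q3 at 1.263°S, 35.810°E:
  A: 1.183 km
  B: 11.572 km
  C: 15.006 km
  → nearest: A (1.183 km)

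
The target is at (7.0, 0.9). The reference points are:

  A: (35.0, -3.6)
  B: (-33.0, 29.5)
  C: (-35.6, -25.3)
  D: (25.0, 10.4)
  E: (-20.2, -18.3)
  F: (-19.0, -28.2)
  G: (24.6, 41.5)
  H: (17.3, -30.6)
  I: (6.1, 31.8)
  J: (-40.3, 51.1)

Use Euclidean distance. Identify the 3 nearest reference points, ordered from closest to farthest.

D, A, I

Distances from (7.0, 0.9):
A: √((28.0)² + (-4.5)²) = √(784.000 + 20.250) = 28.4
B: √((-40.0)² + (28.6)²) = √(1600.000 + 817.960) = 49.2
C: √((-42.6)² + (-26.2)²) = √(1814.760 + 686.440) = 50.0
D: √((18.0)² + (9.5)²) = √(324.000 + 90.250) = 20.4
E: √((-27.2)² + (-19.2)²) = √(739.840 + 368.640) = 33.3
F: √((-26.0)² + (-29.1)²) = √(676.000 + 846.810) = 39.0
G: √((17.6)² + (40.6)²) = √(309.760 + 1648.360) = 44.3
H: √((10.3)² + (-31.5)²) = √(106.090 + 992.250) = 33.1
I: √((-0.9)² + (30.9)²) = √(0.810 + 954.810) = 30.9
J: √((-47.3)² + (50.2)²) = √(2237.290 + 2520.040) = 69.0
Sorted: D (20.4) < A (28.4) < I (30.9) < H (33.1) < E (33.3) < …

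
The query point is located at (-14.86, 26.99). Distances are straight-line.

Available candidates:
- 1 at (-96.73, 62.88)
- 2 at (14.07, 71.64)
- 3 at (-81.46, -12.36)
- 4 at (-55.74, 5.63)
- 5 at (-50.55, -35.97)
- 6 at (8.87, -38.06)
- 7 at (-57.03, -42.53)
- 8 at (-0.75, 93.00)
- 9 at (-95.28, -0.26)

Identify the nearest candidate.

4

Distances from (-14.86, 26.99):
1: 89.39
2: 53.20
3: 77.36
4: 46.12
5: 72.37
6: 69.24
7: 81.31
8: 67.50
9: 84.91
Minimum: 4 at 46.12.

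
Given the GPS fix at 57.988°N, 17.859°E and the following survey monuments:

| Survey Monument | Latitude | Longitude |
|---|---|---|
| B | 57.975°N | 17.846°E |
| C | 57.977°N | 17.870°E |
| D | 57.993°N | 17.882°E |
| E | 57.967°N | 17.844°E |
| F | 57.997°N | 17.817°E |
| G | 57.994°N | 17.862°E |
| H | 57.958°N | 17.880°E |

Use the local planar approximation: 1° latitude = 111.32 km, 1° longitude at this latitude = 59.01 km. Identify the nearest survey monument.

Distances from 57.988°N, 17.859°E:
B: √((-0.013·111.32)² + (-0.013·59.01)²) = √(2.09427 + 0.58849) = 1.638 km
C: √((-0.011·111.32)² + (0.011·59.01)²) = √(1.49945 + 0.42134) = 1.386 km
D: √((0.005·111.32)² + (0.023·59.01)²) = √(0.30980 + 1.84207) = 1.467 km
E: √((-0.021·111.32)² + (-0.015·59.01)²) = √(5.46493 + 0.78349) = 2.500 km
F: √((0.009·111.32)² + (-0.042·59.01)²) = √(1.00376 + 6.14257) = 2.673 km
G: √((0.006·111.32)² + (0.003·59.01)²) = √(0.44612 + 0.03134) = 0.691 km
H: √((-0.030·111.32)² + (0.021·59.01)²) = √(11.15293 + 1.53564) = 3.562 km
Minimum: G at 0.691 km.

G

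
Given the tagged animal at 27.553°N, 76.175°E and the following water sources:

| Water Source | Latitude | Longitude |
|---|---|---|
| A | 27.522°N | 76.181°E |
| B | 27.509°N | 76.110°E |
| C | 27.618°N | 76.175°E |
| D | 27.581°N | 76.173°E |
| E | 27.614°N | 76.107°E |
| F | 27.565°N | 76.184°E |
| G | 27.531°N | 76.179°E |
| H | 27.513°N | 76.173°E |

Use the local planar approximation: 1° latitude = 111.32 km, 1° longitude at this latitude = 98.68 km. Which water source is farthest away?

Distances from 27.553°N, 76.175°E:
A: √((-0.031·111.32)² + (0.006·98.68)²) = √(11.90885 + 0.35056) = 3.501 km
B: √((-0.044·111.32)² + (-0.065·98.68)²) = √(23.99119 + 41.14196) = 8.071 km
C: √((0.065·111.32)² + (0.000·98.68)²) = √(52.35680 + 0.00000) = 7.236 km
D: √((0.028·111.32)² + (-0.002·98.68)²) = √(9.71544 + 0.03895) = 3.123 km
E: √((0.061·111.32)² + (-0.068·98.68)²) = √(46.11116 + 45.02732) = 9.547 km
F: √((0.012·111.32)² + (0.009·98.68)²) = √(1.78447 + 0.78876) = 1.604 km
G: √((-0.022·111.32)² + (0.004·98.68)²) = √(5.99780 + 0.15580) = 2.481 km
H: √((-0.040·111.32)² + (-0.002·98.68)²) = √(19.82743 + 0.03895) = 4.457 km
Maximum: E at 9.547 km.

E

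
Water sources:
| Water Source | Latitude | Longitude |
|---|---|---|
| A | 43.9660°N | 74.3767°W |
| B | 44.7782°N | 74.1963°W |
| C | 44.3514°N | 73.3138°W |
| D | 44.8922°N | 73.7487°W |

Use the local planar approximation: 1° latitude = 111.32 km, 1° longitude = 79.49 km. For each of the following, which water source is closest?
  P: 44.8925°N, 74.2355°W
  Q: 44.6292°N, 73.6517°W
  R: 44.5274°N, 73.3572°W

P at 44.8925°N, 74.2355°W:
  A: 103.7469 km
  B: 13.0999 km
  C: 94.8482 km
  D: 38.6957 km
  → nearest: B (13.0999 km)
Q at 44.6292°N, 73.6517°W:
  A: 93.6575 km
  B: 46.3591 km
  C: 40.9607 km
  D: 30.2755 km
  → nearest: D (30.2755 km)
R at 44.5274°N, 73.3572°W:
  A: 102.3383 km
  B: 72.3075 km
  C: 19.8937 km
  D: 51.1626 km
  → nearest: C (19.8937 km)

P→B; Q→D; R→C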